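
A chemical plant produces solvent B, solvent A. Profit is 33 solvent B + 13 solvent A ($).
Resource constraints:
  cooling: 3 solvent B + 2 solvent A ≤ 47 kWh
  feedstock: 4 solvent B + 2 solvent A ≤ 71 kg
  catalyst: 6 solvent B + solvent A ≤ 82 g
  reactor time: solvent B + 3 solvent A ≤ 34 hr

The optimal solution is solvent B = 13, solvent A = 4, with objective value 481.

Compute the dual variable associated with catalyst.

3

Check each constraint at x*: cooling 47/47 (tight); feedstock 60/71 (slack 11); catalyst 82/82 (tight); reactor time 25/34 (slack 9).
Slack constraints have shadow price 0 (complementary slackness).
Dual feasibility on the basic columns requires 3·y_cooling + 6·y_catalyst = 33, 2·y_cooling + 1·y_catalyst = 13.
This yields shadow prices y_cooling = 5, y_catalyst = 3.
Shadow price of catalyst = 3.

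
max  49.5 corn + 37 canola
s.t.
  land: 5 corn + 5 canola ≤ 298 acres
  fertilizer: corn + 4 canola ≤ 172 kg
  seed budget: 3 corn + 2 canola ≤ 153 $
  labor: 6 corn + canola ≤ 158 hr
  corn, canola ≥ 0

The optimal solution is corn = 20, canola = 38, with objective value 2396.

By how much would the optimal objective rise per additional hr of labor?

At the optimum: land uses 290 of 298 (slack = 8); fertilizer uses 172 of 172 (binding); seed budget uses 136 of 153 (slack = 17); labor uses 158 of 158 (binding).
Since land, seed budget are not tight, their duals are 0.
Dual feasibility on the basic columns requires 1·y_fertilizer + 6·y_labor = 49.5, 4·y_fertilizer + 1·y_labor = 37.
→ y_fertilizer = 7.5 and y_labor = 7.
Shadow price of labor = 7.

7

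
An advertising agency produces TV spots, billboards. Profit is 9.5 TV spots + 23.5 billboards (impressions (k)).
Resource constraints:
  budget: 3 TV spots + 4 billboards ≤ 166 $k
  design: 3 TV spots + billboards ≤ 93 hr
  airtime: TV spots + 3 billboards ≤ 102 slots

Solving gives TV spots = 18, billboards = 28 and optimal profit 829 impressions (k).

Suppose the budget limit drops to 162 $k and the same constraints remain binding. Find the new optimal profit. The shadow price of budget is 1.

825

Δb = -4, so new z* = 829 + (1)·(-4) = 829 − 4 = 825.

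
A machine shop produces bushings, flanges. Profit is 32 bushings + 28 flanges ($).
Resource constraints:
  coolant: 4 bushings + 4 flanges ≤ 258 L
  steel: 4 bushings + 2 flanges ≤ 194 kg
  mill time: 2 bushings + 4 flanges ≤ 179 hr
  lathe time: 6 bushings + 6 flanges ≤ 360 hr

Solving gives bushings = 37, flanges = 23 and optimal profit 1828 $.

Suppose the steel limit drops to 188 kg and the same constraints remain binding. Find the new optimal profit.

At the optimum: coolant uses 240 of 258 (slack = 18); steel uses 194 of 194 (binding); mill time uses 166 of 179 (slack = 13); lathe time uses 360 of 360 (binding).
Slack constraints have shadow price 0 (complementary slackness).
Dual feasibility on the basic columns requires 4·y_steel + 6·y_lathe time = 32, 2·y_steel + 6·y_lathe time = 28.
Solving: y_steel = 2, y_lathe time = 4.
Δz = y_steel·Δb = 2 × (-6) = -12, so new z* = 1828 − 12 = 1816.

1816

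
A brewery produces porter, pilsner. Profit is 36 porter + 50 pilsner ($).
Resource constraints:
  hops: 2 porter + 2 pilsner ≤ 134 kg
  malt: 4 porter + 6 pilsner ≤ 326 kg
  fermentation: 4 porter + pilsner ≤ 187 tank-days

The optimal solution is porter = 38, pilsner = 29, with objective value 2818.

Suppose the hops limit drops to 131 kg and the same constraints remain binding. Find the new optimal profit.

Binding: hops and malt. Non-binding: fermentation (6 unused).
By complementary slackness, y = 0 for the non-binding constraint.
Dual feasibility on the basic columns requires 2·y_hops + 4·y_malt = 36, 2·y_hops + 6·y_malt = 50.
→ y_hops = 4 and y_malt = 7.
Δz = y_hops·Δb = 4 × (-3) = -12, so new z* = 2818 − 12 = 2806.

2806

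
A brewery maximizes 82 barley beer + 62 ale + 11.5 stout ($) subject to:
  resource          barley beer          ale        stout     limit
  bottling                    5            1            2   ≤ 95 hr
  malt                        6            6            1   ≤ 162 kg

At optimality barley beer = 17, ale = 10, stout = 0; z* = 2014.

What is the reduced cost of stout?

-8

At the optimum: bottling uses 95 of 95 (binding); malt uses 162 of 162 (binding).
Dual feasibility on the basic columns requires 5·y_bottling + 6·y_malt = 82, 1·y_bottling + 6·y_malt = 62.
This yields shadow prices y_bottling = 5, y_malt = 9.5.
Reduced cost of stout: c₃ − yᵀa₃ = 11.5 − (5·2 + 9.5·1) = 11.5 − 19.5 = -8.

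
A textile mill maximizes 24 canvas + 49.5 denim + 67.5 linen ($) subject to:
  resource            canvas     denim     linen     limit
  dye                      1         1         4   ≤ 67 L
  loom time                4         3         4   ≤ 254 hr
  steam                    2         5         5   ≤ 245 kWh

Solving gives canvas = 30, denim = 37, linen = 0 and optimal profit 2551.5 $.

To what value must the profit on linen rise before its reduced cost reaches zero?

70.5

Check each constraint at x*: dye 67/67 (tight); loom time 231/254 (slack 23); steam 245/245 (tight).
Slack constraints have shadow price 0 (complementary slackness).
The binding rows give the dual system: 1·y_dye + 2·y_steam = 24 and 1·y_dye + 5·y_steam = 49.5.
This yields shadow prices y_dye = 7, y_steam = 8.5.
linen enters the basis when its profit ≥ yᵀa₃ = 7·4 + 8.5·5 = 70.5.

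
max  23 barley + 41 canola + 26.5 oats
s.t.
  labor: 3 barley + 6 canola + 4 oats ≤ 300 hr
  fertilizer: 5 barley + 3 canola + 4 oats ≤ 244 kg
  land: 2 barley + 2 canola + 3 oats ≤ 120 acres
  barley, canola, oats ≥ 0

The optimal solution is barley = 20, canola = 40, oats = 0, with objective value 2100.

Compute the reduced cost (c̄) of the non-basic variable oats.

-5

Binding: labor and land. Non-binding: fertilizer (24 unused).
Slack constraints have shadow price 0 (complementary slackness).
The binding rows give the dual system: 3·y_labor + 2·y_land = 23 and 6·y_labor + 2·y_land = 41.
Solving: y_labor = 6, y_land = 2.5.
Reduced cost of oats: c₃ − yᵀa₃ = 26.5 − (6·4 + 2.5·3) = 26.5 − 31.5 = -5.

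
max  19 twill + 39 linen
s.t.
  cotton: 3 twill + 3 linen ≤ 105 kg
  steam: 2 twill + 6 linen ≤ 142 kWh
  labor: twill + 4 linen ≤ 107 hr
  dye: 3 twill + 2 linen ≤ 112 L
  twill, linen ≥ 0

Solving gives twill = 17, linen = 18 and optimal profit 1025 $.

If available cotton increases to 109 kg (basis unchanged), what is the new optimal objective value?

1037

At the optimum: cotton uses 105 of 105 (binding); steam uses 142 of 142 (binding); labor uses 89 of 107 (slack = 18); dye uses 87 of 112 (slack = 25).
Since labor, dye are not tight, their duals are 0.
From A_Bᵀ y = c: 3·y_cotton + 2·y_steam = 19; 3·y_cotton + 6·y_steam = 39.
This yields shadow prices y_cotton = 3, y_steam = 5.
Δz = y_cotton·Δb = 3 × (4) = 12, so new z* = 1025 + 12 = 1037.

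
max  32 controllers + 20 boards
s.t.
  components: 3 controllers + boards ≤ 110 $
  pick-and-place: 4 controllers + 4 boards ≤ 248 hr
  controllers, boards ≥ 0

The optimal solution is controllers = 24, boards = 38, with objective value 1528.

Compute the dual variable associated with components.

Check each constraint at x*: components 110/110 (tight); pick-and-place 248/248 (tight).
Dual feasibility on the basic columns requires 3·y_components + 4·y_pick-and-place = 32, 1·y_components + 4·y_pick-and-place = 20.
Solving: y_components = 6, y_pick-and-place = 3.5.
Shadow price of components = 6.

6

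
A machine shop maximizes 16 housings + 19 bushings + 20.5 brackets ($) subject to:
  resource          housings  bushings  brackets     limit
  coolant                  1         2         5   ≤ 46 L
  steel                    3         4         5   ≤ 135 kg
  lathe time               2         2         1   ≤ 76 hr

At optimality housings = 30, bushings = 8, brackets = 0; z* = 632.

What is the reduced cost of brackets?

Check each constraint at x*: coolant 46/46 (tight); steel 122/135 (slack 13); lathe time 76/76 (tight).
By complementary slackness, y = 0 for the non-binding constraint.
Dual feasibility on the basic columns requires 1·y_coolant + 2·y_lathe time = 16, 2·y_coolant + 2·y_lathe time = 19.
This yields shadow prices y_coolant = 3, y_lathe time = 6.5.
Reduced cost of brackets: c₃ − yᵀa₃ = 20.5 − (3·5 + 6.5·1) = 20.5 − 21.5 = -1.

-1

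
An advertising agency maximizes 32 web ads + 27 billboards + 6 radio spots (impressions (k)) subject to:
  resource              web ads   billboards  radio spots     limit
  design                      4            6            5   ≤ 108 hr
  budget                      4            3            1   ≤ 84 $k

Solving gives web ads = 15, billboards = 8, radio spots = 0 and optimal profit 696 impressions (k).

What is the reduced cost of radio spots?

-6

Both design and budget are binding at x*.
Dual feasibility on the basic columns requires 4·y_design + 4·y_budget = 32, 6·y_design + 3·y_budget = 27.
This yields shadow prices y_design = 1, y_budget = 7.
Reduced cost of radio spots: c₃ − yᵀa₃ = 6 − (1·5 + 7·1) = 6 − 12 = -6.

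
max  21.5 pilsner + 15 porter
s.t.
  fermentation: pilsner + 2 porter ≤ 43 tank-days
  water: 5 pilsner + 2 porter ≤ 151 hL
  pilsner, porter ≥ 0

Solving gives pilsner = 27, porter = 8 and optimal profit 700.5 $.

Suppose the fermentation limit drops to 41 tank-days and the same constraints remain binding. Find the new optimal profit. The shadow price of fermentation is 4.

692.5

Δb = -2, so new z* = 700.5 + (4)·(-2) = 700.5 − 8 = 692.5.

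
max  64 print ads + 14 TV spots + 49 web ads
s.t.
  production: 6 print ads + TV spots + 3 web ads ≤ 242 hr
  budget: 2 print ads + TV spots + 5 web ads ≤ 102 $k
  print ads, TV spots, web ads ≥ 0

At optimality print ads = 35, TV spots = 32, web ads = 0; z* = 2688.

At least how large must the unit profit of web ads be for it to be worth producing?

52

At the optimum: production uses 242 of 242 (binding); budget uses 102 of 102 (binding).
Dual feasibility on the basic columns requires 6·y_production + 2·y_budget = 64, 1·y_production + 1·y_budget = 14.
Solving: y_production = 9, y_budget = 5.
web ads enters the basis when its profit ≥ yᵀa₃ = 9·3 + 5·5 = 52.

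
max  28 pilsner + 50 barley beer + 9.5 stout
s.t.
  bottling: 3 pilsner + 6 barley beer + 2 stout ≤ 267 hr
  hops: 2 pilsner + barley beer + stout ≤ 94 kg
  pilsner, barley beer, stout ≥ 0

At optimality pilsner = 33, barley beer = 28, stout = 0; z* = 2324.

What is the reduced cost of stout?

-8.5

At the optimum: bottling uses 267 of 267 (binding); hops uses 94 of 94 (binding).
Dual feasibility on the basic columns requires 3·y_bottling + 2·y_hops = 28, 6·y_bottling + 1·y_hops = 50.
Solving: y_bottling = 8, y_hops = 2.
Reduced cost of stout: c₃ − yᵀa₃ = 9.5 − (8·2 + 2·1) = 9.5 − 18 = -8.5.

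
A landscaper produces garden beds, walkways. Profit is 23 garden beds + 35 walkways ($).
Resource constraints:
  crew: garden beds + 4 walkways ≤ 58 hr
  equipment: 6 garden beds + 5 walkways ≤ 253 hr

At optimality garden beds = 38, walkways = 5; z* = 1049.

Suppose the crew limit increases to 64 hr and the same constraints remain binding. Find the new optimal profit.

At the optimum: crew uses 58 of 58 (binding); equipment uses 253 of 253 (binding).
The binding rows give the dual system: 1·y_crew + 6·y_equipment = 23 and 4·y_crew + 5·y_equipment = 35.
→ y_crew = 5 and y_equipment = 3.
Δz = y_crew·Δb = 5 × (6) = 30, so new z* = 1049 + 30 = 1079.

1079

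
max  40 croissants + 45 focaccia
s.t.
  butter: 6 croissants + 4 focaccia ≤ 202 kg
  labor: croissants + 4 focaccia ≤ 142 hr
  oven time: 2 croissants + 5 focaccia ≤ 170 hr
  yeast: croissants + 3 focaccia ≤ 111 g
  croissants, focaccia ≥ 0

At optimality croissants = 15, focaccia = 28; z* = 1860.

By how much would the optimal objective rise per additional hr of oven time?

5

Check each constraint at x*: butter 202/202 (tight); labor 127/142 (slack 15); oven time 170/170 (tight); yeast 99/111 (slack 12).
Slack constraints have shadow price 0 (complementary slackness).
From A_Bᵀ y = c: 6·y_butter + 2·y_oven time = 40; 4·y_butter + 5·y_oven time = 45.
This yields shadow prices y_butter = 5, y_oven time = 5.
Shadow price of oven time = 5.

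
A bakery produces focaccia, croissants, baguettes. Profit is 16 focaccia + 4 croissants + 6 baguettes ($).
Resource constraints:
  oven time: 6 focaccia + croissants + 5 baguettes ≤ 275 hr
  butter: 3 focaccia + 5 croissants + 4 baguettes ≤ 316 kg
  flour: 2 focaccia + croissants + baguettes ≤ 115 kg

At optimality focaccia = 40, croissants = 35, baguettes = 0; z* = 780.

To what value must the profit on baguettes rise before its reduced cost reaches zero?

Binding: oven time and flour. Non-binding: butter (21 unused).
Slack constraints have shadow price 0 (complementary slackness).
Dual feasibility on the basic columns requires 6·y_oven time + 2·y_flour = 16, 1·y_oven time + 1·y_flour = 4.
Solving: y_oven time = 2, y_flour = 2.
baguettes enters the basis when its profit ≥ yᵀa₃ = 2·5 + 2·1 = 12.

12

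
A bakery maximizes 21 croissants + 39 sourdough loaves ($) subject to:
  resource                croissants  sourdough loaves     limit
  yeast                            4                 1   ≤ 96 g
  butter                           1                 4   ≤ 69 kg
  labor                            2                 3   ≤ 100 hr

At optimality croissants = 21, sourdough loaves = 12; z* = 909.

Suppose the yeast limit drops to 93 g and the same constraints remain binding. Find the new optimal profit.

900

At the optimum: yeast uses 96 of 96 (binding); butter uses 69 of 69 (binding); labor uses 78 of 100 (slack = 22).
By complementary slackness, y = 0 for the non-binding constraint.
The binding rows give the dual system: 4·y_yeast + 1·y_butter = 21 and 1·y_yeast + 4·y_butter = 39.
Solving: y_yeast = 3, y_butter = 9.
Δz = y_yeast·Δb = 3 × (-3) = -9, so new z* = 909 − 9 = 900.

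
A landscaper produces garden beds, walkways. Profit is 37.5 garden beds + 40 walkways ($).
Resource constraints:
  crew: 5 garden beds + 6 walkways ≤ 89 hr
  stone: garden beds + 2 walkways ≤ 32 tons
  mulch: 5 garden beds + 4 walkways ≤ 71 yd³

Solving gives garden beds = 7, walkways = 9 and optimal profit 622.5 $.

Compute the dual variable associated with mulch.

Check each constraint at x*: crew 89/89 (tight); stone 25/32 (slack 7); mulch 71/71 (tight).
By complementary slackness, y = 0 for the non-binding constraint.
The binding rows give the dual system: 5·y_crew + 5·y_mulch = 37.5 and 6·y_crew + 4·y_mulch = 40.
Solving: y_crew = 5, y_mulch = 2.5.
Shadow price of mulch = 2.5.

2.5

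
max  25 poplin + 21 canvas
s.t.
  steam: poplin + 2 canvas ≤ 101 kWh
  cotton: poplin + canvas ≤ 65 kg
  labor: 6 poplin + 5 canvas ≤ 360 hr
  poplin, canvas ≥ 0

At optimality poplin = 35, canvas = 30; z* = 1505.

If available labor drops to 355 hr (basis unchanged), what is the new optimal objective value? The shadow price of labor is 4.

Δb = -5, so new z* = 1505 + (4)·(-5) = 1505 − 20 = 1485.

1485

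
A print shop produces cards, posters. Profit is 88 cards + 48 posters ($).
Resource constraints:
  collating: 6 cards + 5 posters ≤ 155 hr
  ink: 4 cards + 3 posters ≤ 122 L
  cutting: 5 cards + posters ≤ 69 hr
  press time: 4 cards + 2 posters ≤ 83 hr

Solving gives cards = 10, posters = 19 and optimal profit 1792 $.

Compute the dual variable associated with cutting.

At the optimum: collating uses 155 of 155 (binding); ink uses 97 of 122 (slack = 25); cutting uses 69 of 69 (binding); press time uses 78 of 83 (slack = 5).
By complementary slackness, y = 0 for the non-binding constraints.
The binding rows give the dual system: 6·y_collating + 5·y_cutting = 88 and 5·y_collating + 1·y_cutting = 48.
This yields shadow prices y_collating = 8, y_cutting = 8.
Shadow price of cutting = 8.

8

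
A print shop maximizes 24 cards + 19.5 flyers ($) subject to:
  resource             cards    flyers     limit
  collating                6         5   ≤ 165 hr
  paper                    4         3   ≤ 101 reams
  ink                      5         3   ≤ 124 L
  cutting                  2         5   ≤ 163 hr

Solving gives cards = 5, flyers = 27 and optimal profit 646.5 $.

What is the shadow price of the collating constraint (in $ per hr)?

3

At the optimum: collating uses 165 of 165 (binding); paper uses 101 of 101 (binding); ink uses 106 of 124 (slack = 18); cutting uses 145 of 163 (slack = 18).
Slack constraints have shadow price 0 (complementary slackness).
Dual feasibility on the basic columns requires 6·y_collating + 4·y_paper = 24, 5·y_collating + 3·y_paper = 19.5.
Solving: y_collating = 3, y_paper = 1.5.
Shadow price of collating = 3.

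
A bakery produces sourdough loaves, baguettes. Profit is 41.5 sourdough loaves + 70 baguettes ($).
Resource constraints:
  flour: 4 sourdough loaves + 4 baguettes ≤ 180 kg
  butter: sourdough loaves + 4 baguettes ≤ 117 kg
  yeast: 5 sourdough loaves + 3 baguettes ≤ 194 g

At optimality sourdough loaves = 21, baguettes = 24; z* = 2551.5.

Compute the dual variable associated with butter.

9.5

Check each constraint at x*: flour 180/180 (tight); butter 117/117 (tight); yeast 177/194 (slack 17).
Since yeast is not tight, its dual is 0.
Dual feasibility on the basic columns requires 4·y_flour + 1·y_butter = 41.5, 4·y_flour + 4·y_butter = 70.
Solving: y_flour = 8, y_butter = 9.5.
Shadow price of butter = 9.5.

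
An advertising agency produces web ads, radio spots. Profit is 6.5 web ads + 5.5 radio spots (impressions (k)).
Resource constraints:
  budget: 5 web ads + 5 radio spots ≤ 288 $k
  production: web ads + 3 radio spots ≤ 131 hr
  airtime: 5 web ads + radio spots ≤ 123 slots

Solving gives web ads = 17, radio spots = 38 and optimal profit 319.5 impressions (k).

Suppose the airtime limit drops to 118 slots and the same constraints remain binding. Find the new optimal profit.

Check each constraint at x*: budget 275/288 (slack 13); production 131/131 (tight); airtime 123/123 (tight).
By complementary slackness, y = 0 for the non-binding constraint.
Dual feasibility on the basic columns requires 1·y_production + 5·y_airtime = 6.5, 3·y_production + 1·y_airtime = 5.5.
→ y_production = 1.5 and y_airtime = 1.
Δz = y_airtime·Δb = 1 × (-5) = -5, so new z* = 319.5 − 5 = 314.5.

314.5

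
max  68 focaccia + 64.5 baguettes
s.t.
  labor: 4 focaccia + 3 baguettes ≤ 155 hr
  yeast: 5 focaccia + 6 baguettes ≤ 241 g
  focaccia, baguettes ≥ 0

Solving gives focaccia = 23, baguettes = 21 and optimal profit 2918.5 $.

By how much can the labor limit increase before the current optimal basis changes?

Binding constraints: labor, yeast. The basis is B = [[4,3],[5,6]] with det 9.
Per unit increase in labor, x* moves by d = (0.6667, -0.5556).
The basis stays optimal until baguettes reaches 0; allowable increase = 37.8 hr.

37.8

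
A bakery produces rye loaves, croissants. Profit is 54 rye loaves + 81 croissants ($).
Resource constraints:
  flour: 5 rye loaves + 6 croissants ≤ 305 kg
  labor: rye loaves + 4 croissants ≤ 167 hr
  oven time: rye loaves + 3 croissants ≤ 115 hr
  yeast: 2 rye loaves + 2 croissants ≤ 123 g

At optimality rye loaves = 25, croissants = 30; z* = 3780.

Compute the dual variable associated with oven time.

9

Binding: flour and oven time. Non-binding: labor (22 unused), yeast (13 unused).
Since labor, yeast are not tight, their duals are 0.
Dual feasibility on the basic columns requires 5·y_flour + 1·y_oven time = 54, 6·y_flour + 3·y_oven time = 81.
Solving: y_flour = 9, y_oven time = 9.
Shadow price of oven time = 9.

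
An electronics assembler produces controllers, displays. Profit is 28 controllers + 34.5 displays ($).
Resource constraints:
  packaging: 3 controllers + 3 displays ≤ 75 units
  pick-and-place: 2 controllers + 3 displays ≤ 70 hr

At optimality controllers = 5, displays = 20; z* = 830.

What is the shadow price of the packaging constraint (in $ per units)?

Both packaging and pick-and-place are binding at x*.
The binding rows give the dual system: 3·y_packaging + 2·y_pick-and-place = 28 and 3·y_packaging + 3·y_pick-and-place = 34.5.
Solving: y_packaging = 5, y_pick-and-place = 6.5.
Shadow price of packaging = 5.

5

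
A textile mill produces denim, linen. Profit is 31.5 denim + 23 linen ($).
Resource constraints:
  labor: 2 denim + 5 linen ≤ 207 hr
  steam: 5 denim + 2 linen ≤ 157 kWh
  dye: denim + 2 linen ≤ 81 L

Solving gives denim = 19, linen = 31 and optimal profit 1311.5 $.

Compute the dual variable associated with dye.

6.5

At the optimum: labor uses 193 of 207 (slack = 14); steam uses 157 of 157 (binding); dye uses 81 of 81 (binding).
Since labor is not tight, its dual is 0.
From A_Bᵀ y = c: 5·y_steam + 1·y_dye = 31.5; 2·y_steam + 2·y_dye = 23.
→ y_steam = 5 and y_dye = 6.5.
Shadow price of dye = 6.5.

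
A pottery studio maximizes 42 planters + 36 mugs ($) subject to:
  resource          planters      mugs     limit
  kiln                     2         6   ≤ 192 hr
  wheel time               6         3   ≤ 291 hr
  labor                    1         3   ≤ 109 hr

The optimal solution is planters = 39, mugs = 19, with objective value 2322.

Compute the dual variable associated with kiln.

At the optimum: kiln uses 192 of 192 (binding); wheel time uses 291 of 291 (binding); labor uses 96 of 109 (slack = 13).
Since labor is not tight, its dual is 0.
The binding rows give the dual system: 2·y_kiln + 6·y_wheel time = 42 and 6·y_kiln + 3·y_wheel time = 36.
→ y_kiln = 3 and y_wheel time = 6.
Shadow price of kiln = 3.

3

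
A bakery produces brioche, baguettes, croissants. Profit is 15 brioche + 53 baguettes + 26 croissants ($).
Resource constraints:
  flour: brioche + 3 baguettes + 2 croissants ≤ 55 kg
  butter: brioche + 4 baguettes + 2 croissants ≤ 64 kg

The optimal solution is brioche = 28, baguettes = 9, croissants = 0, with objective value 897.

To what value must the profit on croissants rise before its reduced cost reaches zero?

At the optimum: flour uses 55 of 55 (binding); butter uses 64 of 64 (binding).
Dual feasibility on the basic columns requires 1·y_flour + 1·y_butter = 15, 3·y_flour + 4·y_butter = 53.
This yields shadow prices y_flour = 7, y_butter = 8.
croissants enters the basis when its profit ≥ yᵀa₃ = 7·2 + 8·2 = 30.

30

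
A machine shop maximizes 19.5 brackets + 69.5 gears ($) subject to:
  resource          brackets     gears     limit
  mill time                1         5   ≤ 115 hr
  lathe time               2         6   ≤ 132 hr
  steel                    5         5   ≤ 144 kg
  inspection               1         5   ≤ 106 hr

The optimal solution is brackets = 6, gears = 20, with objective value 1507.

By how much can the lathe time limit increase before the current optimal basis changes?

2.8

Binding constraints: lathe time, inspection. The basis is B = [[2,6],[1,5]] with det 4.
Per unit increase in lathe time, x* moves by d = (1.25, -0.25).
The basis stays optimal until steel becomes binding; allowable increase = 2.8 hr.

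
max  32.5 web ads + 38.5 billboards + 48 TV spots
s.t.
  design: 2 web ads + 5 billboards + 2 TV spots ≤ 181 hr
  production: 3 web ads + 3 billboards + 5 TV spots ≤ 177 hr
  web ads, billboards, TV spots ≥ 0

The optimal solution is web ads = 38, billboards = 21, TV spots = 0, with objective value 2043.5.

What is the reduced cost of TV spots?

Both design and production are binding at x*.
Dual feasibility on the basic columns requires 2·y_design + 3·y_production = 32.5, 5·y_design + 3·y_production = 38.5.
Solving: y_design = 2, y_production = 9.5.
Reduced cost of TV spots: c₃ − yᵀa₃ = 48 − (2·2 + 9.5·5) = 48 − 51.5 = -3.5.

-3.5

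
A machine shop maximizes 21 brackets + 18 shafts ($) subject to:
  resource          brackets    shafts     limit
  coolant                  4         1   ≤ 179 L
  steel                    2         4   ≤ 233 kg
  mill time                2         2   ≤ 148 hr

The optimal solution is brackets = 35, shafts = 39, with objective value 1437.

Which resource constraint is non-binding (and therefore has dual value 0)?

coolant: 179/179 (binding)
steel: 226/233 (slack 7)
mill time: 148/148 (binding)
By complementary slackness, a constraint with positive slack has shadow price 0 → steel.

steel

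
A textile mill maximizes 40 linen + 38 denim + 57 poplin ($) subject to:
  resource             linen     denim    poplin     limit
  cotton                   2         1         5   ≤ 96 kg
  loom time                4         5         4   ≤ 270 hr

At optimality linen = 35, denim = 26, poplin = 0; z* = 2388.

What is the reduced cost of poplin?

-7

Check each constraint at x*: cotton 96/96 (tight); loom time 270/270 (tight).
From A_Bᵀ y = c: 2·y_cotton + 4·y_loom time = 40; 1·y_cotton + 5·y_loom time = 38.
Solving: y_cotton = 8, y_loom time = 6.
Reduced cost of poplin: c₃ − yᵀa₃ = 57 − (8·5 + 6·4) = 57 − 64 = -7.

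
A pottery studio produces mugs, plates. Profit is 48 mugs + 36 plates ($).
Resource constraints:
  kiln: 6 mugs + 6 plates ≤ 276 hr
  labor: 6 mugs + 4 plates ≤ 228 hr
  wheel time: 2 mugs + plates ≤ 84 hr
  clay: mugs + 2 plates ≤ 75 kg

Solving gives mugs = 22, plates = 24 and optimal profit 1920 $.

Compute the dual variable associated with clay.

0

Check each constraint at x*: kiln 276/276 (tight); labor 228/228 (tight); wheel time 68/84 (slack 16); clay 70/75 (slack 5).
By complementary slackness, y = 0 for the non-binding constraints.
From A_Bᵀ y = c: 6·y_kiln + 6·y_labor = 48; 6·y_kiln + 4·y_labor = 36.
Solving: y_kiln = 2, y_labor = 6.
Shadow price of clay = 0.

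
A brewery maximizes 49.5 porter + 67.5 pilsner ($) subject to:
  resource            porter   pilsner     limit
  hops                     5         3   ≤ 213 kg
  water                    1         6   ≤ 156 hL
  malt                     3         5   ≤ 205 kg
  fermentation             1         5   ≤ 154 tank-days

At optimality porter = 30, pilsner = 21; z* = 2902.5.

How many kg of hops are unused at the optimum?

0

hops used = 5·30 + 3·21 = 213; slack = 213 − 213 = 0.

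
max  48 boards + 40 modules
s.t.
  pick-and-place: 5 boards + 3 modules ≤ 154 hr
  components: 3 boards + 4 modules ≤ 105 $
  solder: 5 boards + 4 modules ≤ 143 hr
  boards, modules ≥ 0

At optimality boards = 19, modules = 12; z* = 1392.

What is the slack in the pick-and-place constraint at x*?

pick-and-place used = 5·19 + 3·12 = 131; slack = 154 − 131 = 23.

23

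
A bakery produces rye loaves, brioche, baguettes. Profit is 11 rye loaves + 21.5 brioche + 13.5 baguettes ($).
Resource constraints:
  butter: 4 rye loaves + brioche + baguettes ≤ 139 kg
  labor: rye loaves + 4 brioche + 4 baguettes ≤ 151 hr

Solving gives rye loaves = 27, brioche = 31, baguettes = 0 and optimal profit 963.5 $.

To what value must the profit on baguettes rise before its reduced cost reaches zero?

At the optimum: butter uses 139 of 139 (binding); labor uses 151 of 151 (binding).
The binding rows give the dual system: 4·y_butter + 1·y_labor = 11 and 1·y_butter + 4·y_labor = 21.5.
→ y_butter = 1.5 and y_labor = 5.
baguettes enters the basis when its profit ≥ yᵀa₃ = 1.5·1 + 5·4 = 21.5.

21.5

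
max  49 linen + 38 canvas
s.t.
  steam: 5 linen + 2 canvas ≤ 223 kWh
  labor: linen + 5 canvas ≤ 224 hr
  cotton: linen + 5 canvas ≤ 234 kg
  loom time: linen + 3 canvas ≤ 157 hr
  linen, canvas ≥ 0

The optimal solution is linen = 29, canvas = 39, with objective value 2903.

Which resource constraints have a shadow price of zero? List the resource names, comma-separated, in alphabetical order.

steam: 223/223 (binding)
labor: 224/224 (binding)
cotton: 224/234 (slack 10)
loom time: 146/157 (slack 11)
By complementary slackness, a constraint with positive slack has shadow price 0 → cotton, loom time.

cotton, loom time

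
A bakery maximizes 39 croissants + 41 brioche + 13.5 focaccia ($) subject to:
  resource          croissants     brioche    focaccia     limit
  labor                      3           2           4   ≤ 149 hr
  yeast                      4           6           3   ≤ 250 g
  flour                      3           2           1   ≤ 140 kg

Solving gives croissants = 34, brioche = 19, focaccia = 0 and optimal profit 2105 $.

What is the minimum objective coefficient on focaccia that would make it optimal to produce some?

20.5

At the optimum: labor uses 140 of 149 (slack = 9); yeast uses 250 of 250 (binding); flour uses 140 of 140 (binding).
By complementary slackness, y = 0 for the non-binding constraint.
The binding rows give the dual system: 4·y_yeast + 3·y_flour = 39 and 6·y_yeast + 2·y_flour = 41.
This yields shadow prices y_yeast = 4.5, y_flour = 7.
focaccia enters the basis when its profit ≥ yᵀa₃ = 4.5·3 + 7·1 = 20.5.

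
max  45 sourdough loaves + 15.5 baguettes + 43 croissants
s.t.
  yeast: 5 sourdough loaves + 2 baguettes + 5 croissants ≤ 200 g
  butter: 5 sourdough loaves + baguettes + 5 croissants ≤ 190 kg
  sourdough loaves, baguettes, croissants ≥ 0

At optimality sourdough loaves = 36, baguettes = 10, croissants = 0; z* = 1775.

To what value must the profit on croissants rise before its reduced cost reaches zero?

At the optimum: yeast uses 200 of 200 (binding); butter uses 190 of 190 (binding).
Dual feasibility on the basic columns requires 5·y_yeast + 5·y_butter = 45, 2·y_yeast + 1·y_butter = 15.5.
Solving: y_yeast = 6.5, y_butter = 2.5.
croissants enters the basis when its profit ≥ yᵀa₃ = 6.5·5 + 2.5·5 = 45.

45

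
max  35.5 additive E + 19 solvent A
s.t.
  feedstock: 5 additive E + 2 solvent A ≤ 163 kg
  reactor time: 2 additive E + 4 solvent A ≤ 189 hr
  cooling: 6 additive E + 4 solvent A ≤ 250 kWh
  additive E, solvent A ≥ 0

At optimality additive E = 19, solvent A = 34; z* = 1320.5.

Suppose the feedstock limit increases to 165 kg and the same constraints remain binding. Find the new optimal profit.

Binding: feedstock and cooling. Non-binding: reactor time (15 unused).
Slack constraints have shadow price 0 (complementary slackness).
The binding rows give the dual system: 5·y_feedstock + 6·y_cooling = 35.5 and 2·y_feedstock + 4·y_cooling = 19.
→ y_feedstock = 3.5 and y_cooling = 3.
Δz = y_feedstock·Δb = 3.5 × (2) = 7, so new z* = 1320.5 + 7 = 1327.5.

1327.5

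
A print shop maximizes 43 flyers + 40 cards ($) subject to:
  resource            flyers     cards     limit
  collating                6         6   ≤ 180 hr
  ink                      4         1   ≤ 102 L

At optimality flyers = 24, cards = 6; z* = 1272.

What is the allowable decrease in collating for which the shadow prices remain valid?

Binding constraints: collating, ink. The basis is B = [[6,6],[4,1]] with det -18.
Per unit decrease in collating, x* moves by d = (0.0556, -0.2222).
The basis stays optimal until cards reaches 0; allowable decrease = 27 hr.

27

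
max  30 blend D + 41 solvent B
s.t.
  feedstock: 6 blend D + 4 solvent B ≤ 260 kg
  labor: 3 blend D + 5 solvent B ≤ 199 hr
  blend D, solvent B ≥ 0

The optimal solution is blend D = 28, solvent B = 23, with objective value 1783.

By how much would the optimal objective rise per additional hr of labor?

7

Both feedstock and labor are binding at x*.
From A_Bᵀ y = c: 6·y_feedstock + 3·y_labor = 30; 4·y_feedstock + 5·y_labor = 41.
Solving: y_feedstock = 1.5, y_labor = 7.
Shadow price of labor = 7.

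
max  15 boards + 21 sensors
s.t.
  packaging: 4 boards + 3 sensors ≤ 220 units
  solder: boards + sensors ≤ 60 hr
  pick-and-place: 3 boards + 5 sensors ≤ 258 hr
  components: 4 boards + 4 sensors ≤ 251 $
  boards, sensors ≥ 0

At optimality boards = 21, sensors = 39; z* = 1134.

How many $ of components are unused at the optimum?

components used = 4·21 + 4·39 = 240; slack = 251 − 240 = 11.

11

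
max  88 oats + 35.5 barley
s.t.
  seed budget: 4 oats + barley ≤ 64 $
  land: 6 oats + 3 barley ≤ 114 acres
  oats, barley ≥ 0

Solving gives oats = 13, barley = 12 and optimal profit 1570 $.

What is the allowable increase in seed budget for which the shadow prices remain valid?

12

Binding constraints: seed budget, land. The basis is B = [[4,1],[6,3]] with det 6.
Per unit increase in seed budget, x* moves by d = (0.5, -1).
The basis stays optimal until barley reaches 0; allowable increase = 12 $.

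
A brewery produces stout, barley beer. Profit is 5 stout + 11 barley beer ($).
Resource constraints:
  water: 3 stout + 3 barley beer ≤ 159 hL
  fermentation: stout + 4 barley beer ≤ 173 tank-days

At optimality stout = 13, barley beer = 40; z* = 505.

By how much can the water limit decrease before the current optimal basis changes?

Binding constraints: water, fermentation. The basis is B = [[3,3],[1,4]] with det 9.
Per unit decrease in water, x* moves by d = (-0.4444, 0.1111).
The basis stays optimal until stout reaches 0; allowable decrease = 29.25 hL.

29.25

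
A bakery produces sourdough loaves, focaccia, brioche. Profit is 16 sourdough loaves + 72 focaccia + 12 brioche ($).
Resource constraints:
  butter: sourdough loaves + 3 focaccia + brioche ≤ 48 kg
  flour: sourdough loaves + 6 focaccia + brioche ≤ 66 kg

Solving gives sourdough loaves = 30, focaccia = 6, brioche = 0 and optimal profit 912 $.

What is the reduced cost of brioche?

-4

At the optimum: butter uses 48 of 48 (binding); flour uses 66 of 66 (binding).
The binding rows give the dual system: 1·y_butter + 1·y_flour = 16 and 3·y_butter + 6·y_flour = 72.
→ y_butter = 8 and y_flour = 8.
Reduced cost of brioche: c₃ − yᵀa₃ = 12 − (8·1 + 8·1) = 12 − 16 = -4.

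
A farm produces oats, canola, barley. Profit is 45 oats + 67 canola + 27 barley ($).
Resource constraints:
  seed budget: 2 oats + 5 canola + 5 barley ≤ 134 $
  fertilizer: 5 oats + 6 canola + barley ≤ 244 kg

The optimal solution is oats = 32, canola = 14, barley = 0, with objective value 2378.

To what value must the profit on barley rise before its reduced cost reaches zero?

Check each constraint at x*: seed budget 134/134 (tight); fertilizer 244/244 (tight).
Dual feasibility on the basic columns requires 2·y_seed budget + 5·y_fertilizer = 45, 5·y_seed budget + 6·y_fertilizer = 67.
Solving: y_seed budget = 5, y_fertilizer = 7.
barley enters the basis when its profit ≥ yᵀa₃ = 5·5 + 7·1 = 32.

32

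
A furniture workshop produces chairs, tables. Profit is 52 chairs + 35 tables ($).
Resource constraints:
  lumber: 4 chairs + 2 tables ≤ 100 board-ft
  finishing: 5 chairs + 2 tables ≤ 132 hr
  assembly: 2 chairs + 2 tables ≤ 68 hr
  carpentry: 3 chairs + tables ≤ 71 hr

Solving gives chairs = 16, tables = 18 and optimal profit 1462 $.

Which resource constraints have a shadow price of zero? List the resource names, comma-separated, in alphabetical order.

lumber: 100/100 (binding)
finishing: 116/132 (slack 16)
assembly: 68/68 (binding)
carpentry: 66/71 (slack 5)
By complementary slackness, a constraint with positive slack has shadow price 0 → carpentry, finishing.

carpentry, finishing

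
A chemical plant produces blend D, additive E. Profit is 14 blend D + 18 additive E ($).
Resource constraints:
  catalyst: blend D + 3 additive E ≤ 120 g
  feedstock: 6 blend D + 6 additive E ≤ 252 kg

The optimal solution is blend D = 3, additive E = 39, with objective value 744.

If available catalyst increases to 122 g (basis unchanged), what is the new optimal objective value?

748

Both catalyst and feedstock are binding at x*.
Dual feasibility on the basic columns requires 1·y_catalyst + 6·y_feedstock = 14, 3·y_catalyst + 6·y_feedstock = 18.
Solving: y_catalyst = 2, y_feedstock = 2.
Δz = y_catalyst·Δb = 2 × (2) = 4, so new z* = 744 + 4 = 748.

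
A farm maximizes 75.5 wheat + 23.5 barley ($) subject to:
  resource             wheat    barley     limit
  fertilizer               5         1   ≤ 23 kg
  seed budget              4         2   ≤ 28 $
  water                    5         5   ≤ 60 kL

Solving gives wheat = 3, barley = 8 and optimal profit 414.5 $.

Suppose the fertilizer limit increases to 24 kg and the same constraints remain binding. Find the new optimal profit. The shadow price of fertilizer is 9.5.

Δb = 1, so new z* = 414.5 + (9.5)·(1) = 414.5 + 9.5 = 424.

424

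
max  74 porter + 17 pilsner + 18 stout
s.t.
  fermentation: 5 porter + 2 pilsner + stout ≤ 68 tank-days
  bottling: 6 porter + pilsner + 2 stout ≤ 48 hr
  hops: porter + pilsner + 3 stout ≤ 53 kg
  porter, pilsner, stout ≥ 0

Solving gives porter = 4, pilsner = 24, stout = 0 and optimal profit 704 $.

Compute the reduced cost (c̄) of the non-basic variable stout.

-4

Binding: fermentation and bottling. Non-binding: hops (25 unused).
Slack constraints have shadow price 0 (complementary slackness).
From A_Bᵀ y = c: 5·y_fermentation + 6·y_bottling = 74; 2·y_fermentation + 1·y_bottling = 17.
Solving: y_fermentation = 4, y_bottling = 9.
Reduced cost of stout: c₃ − yᵀa₃ = 18 − (4·1 + 9·2) = 18 − 22 = -4.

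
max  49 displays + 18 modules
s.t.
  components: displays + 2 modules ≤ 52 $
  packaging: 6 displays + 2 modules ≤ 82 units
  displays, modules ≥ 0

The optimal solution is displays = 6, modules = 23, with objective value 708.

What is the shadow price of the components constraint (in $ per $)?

1

At the optimum: components uses 52 of 52 (binding); packaging uses 82 of 82 (binding).
From A_Bᵀ y = c: 1·y_components + 6·y_packaging = 49; 2·y_components + 2·y_packaging = 18.
→ y_components = 1 and y_packaging = 8.
Shadow price of components = 1.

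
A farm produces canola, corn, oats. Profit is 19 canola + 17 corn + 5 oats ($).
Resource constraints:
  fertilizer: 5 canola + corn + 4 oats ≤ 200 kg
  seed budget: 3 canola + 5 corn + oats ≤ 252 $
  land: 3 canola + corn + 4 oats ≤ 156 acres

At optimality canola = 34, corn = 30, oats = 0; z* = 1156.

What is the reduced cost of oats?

-6

Check each constraint at x*: fertilizer 200/200 (tight); seed budget 252/252 (tight); land 132/156 (slack 24).
Since land is not tight, its dual is 0.
Dual feasibility on the basic columns requires 5·y_fertilizer + 3·y_seed budget = 19, 1·y_fertilizer + 5·y_seed budget = 17.
→ y_fertilizer = 2 and y_seed budget = 3.
Reduced cost of oats: c₃ − yᵀa₃ = 5 − (2·4 + 3·1) = 5 − 11 = -6.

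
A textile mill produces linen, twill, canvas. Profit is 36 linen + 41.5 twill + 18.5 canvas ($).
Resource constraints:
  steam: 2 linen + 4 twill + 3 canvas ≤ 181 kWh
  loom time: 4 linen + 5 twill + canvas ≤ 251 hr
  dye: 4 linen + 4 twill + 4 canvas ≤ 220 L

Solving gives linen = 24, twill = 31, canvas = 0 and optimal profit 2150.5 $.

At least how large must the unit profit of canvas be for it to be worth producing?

At the optimum: steam uses 172 of 181 (slack = 9); loom time uses 251 of 251 (binding); dye uses 220 of 220 (binding).
By complementary slackness, y = 0 for the non-binding constraint.
The binding rows give the dual system: 4·y_loom time + 4·y_dye = 36 and 5·y_loom time + 4·y_dye = 41.5.
This yields shadow prices y_loom time = 5.5, y_dye = 3.5.
canvas enters the basis when its profit ≥ yᵀa₃ = 5.5·1 + 3.5·4 = 19.5.

19.5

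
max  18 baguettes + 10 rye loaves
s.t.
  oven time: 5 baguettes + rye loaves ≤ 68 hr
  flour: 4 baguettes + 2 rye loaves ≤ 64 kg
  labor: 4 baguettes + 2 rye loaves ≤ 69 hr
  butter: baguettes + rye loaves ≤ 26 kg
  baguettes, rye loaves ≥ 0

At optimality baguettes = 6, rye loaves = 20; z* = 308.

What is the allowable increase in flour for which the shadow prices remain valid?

5

Binding constraints: flour, butter. The basis is B = [[4,2],[1,1]] with det 2.
Per unit increase in flour, x* moves by d = (0.5, -0.5).
The basis stays optimal until labor becomes binding; allowable increase = 5 kg.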